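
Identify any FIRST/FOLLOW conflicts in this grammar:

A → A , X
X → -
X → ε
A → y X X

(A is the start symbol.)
A FIRST/FOLLOW conflict occurs when a non-terminal N has a nullable alternative N → β (β ⇒* ε) and another alternative N → α with FIRST(α) ∩ FOLLOW(N) ≠ ∅: on such a lookahead the parser cannot decide between expanding α and letting N vanish via β.

Nullable non-terminals: X.

X: nullable alternative(s) X → ε; FOLLOW(X) = { $, ',', '-' }
  X → -: FIRST \ {ε} = { '-' } — overlaps FOLLOW(X) on { '-' }: CONFLICT
  X → ε: FIRST \ {ε} = { } — this is the only nullable alternative, skip

A has no nullable alternative, so no FIRST/FOLLOW check is needed there.

So the grammar has 1 FIRST/FOLLOW conflict (marked CONFLICT above).

Answer: Yes. X → '-' with FOLLOW(X) on { '-' }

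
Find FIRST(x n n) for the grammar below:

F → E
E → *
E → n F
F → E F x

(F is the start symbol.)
To compute FIRST(x n n), process the symbols left to right:
Symbol x is a terminal. Add 'x' and stop.
FIRST(x n n) = { 'x' }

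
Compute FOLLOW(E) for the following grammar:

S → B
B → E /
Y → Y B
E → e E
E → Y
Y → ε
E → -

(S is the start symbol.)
{ '/' }

To compute FOLLOW(E), find every occurrence of E on a right-hand side N → α E β: add FIRST(β) \ {ε}, and if β is empty or nullable also add FOLLOW(N). Iterate to a fixed point.

In B → E /: E is followed by '/', add FIRST('/') \ {ε} = { '/' }
In E → e E: E is at the end; this adds FOLLOW(E) to itself — nothing new

Taking the union: FOLLOW(E) = { '/' }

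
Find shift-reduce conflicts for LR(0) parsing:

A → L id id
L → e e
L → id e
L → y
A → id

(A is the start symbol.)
A shift-reduce conflict occurs when an LR(0) state has both:
  - a complete (reduce) item [A → α .] (dot at the end), and
  - a shift item [B → β . c γ] (dot before a terminal).

Augment with A' → A and build the canonical LR(0) collection (I0 = CLOSURE({[A' → . A]}), then GOTO on every symbol after a dot until no new states appear). It has 10 states:
  I0: { [A → . L id id], [A → . id], [A' → . A], [L → . e e], [L → . id e], [L → . y] }  — shift
  I1: { [A' → A .] }  — accept
  I2: { [A → L . id id] }  — shift
  I3: { [L → e . e] }  — shift
  I4: { [A → id .], [L → id . e] }  — shift, reduce
  I5: { [L → y .] }  — reduce
  I6: { [L → id e .] }  — reduce
  I7: { [L → e e .] }  — reduce
  I8: { [A → L id . id] }  — shift
  I9: { [A → L id id .] }  — reduce

I4 contains reduce item [A → id .] and shift item [L → id . e] — shift-reduce conflict.

Answer: Yes — I4: [A → id .] vs [L → id . e]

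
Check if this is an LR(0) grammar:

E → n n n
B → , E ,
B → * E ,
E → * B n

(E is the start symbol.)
A grammar is LR(0) if no state in the canonical LR(0) collection has:
  - both a shift item (dot before a terminal) and a complete item (shift-reduce conflict), or
  - two or more complete items (reduce-reduce conflict; the accept item [E' → E .] counts as a complete item here).

Augment with E' → E and build the canonical LR(0) collection (I0 = CLOSURE({[E' → . E]}), then GOTO on every symbol after a dot until no new states appear). It has 14 states:
  I0: { [E → . * B n], [E → . n n n], [E' → . E] }  — shift
  I1: { [B → . * E ,], [B → . , E ,], [E → * . B n] }  — shift
  I2: { [E' → E .] }  — accept
  I3: { [E → n . n n] }  — shift
  I4: { [E → n n . n] }  — shift
  I5: { [E → n n n .] }  — reduce
  I6: { [B → * . E ,], [E → . * B n], [E → . n n n] }  — shift
  I7: { [B → , . E ,], [E → . * B n], [E → . n n n] }  — shift
  I8: { [E → * B . n] }  — shift
  I9: { [E → * B n .] }  — reduce
  I10: { [B → , E . ,] }  — shift
  I11: { [B → , E , .] }  — reduce
  I12: { [B → * E . ,] }  — shift
  I13: { [B → * E , .] }  — reduce

Every state is either a pure shift/goto state or contains exactly one complete item and nothing to shift — no conflicts. The grammar is LR(0).

Answer: Yes, the grammar is LR(0)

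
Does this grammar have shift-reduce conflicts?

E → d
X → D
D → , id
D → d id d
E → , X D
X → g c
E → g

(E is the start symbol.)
Augment with E' → E and build the canonical LR(0) collection (I0 = CLOSURE({[E' → . E]}), then GOTO on every symbol after a dot until no new states appear). It has 15 states:
  I0: { [E → . , X D], [E → . d], [E → . g], [E' → . E] }  — shift
  I1: { [D → . , id], [D → . d id d], [E → , . X D], [X → . D], [X → . g c] }  — shift
  I2: { [E' → E .] }  — accept
  I3: { [E → d .] }  — reduce
  I4: { [E → g .] }  — reduce
  I5: { [D → , . id] }  — shift
  I6: { [X → D .] }  — reduce
  I7: { [D → . , id], [D → . d id d], [E → , X . D] }  — shift
  I8: { [D → d . id d] }  — shift
  I9: { [X → g . c] }  — shift
  I10: { [X → g c .] }  — reduce
  I11: { [D → d id . d] }  — shift
  I12: { [D → d id d .] }  — reduce
  I13: { [E → , X D .] }  — reduce
  I14: { [D → , id .] }  — reduce

No state contains both a complete item and a shift item.

Answer: No shift-reduce conflicts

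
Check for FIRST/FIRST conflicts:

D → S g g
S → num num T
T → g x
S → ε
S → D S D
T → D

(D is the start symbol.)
A FIRST/FIRST conflict occurs when two productions N → α and N → β for the same non-terminal have FIRST(α) ∩ FIRST(β) ≠ ∅ (with ε ∈ FIRST of a nullable right-hand side, so two nullable alternatives also conflict).

FIRST sets of the non-terminals at (or reachable through a nullable prefix from) the front of some alternative:
  FIRST(D) = { 'g', 'num' }

Productions for S:
  S → num num T: FIRST = { 'num' }
  S → ε: FIRST = { ε }
  S → D S D: FIRST = { 'g', 'num' }
Productions for T:
  T → g x: FIRST = { 'g' }
  T → D: FIRST = { 'g', 'num' }
D has only one production, so no FIRST/FIRST conflict is possible there.

Conflict for S: S → num num T and S → D S D
  Overlap: { 'num' }
Conflict for T: T → g x and T → D
  Overlap: { 'g' }

Answer: Yes. S → num num T / S → D S D on { 'num' }; T → g x / T → D on { 'g' }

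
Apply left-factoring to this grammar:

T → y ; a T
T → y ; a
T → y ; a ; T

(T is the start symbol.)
T → y ; a T'
T' → T
T' → ε
T' → ; T

Left-factoring transforms A → αβ₁ | αβ₂ into A → αA' and A' → β₁ | β₂
(α is the longest common prefix among the alternatives). Repeat until
no nonterminal has two alternatives with a common prefix.

Round 1: T has alternatives sharing prefix 'y ; a'. Introduce T': T → y ; a T'
  Add: T' → T
  Add: T' → ε
  Add: T' → ; T

No remaining common prefixes — done.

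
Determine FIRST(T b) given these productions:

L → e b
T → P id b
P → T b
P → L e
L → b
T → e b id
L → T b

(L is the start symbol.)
FIRST sets of the non-terminals involved (from the grammar, by fixed-point iteration):
  FIRST(T) = { 'b', 'e' }

To compute FIRST(T b), process the symbols left to right:
Symbol T is a non-terminal. Add FIRST(T) \ {ε} = { 'b', 'e' }
T is not nullable (ε ∉ FIRST(T)), so stop here.
FIRST(T b) = { 'b', 'e' }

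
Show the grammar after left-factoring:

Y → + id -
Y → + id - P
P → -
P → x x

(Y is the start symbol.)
Left-factoring transforms A → αβ₁ | αβ₂ into A → αA' and A' → β₁ | β₂
(α is the longest common prefix among the alternatives). Repeat until
no nonterminal has two alternatives with a common prefix.

Round 1: Y has alternatives sharing prefix '+ id -'. Introduce Y': Y → + id - Y'
  Add: Y' → ε
  Add: Y' → P

No remaining common prefixes — done.

Resulting grammar:
Y → + id - Y'
Y' → ε
Y' → P
P → -
P → x x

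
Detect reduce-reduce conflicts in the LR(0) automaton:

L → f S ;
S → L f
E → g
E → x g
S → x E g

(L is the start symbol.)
Augment with L' → L and build the canonical LR(0) collection (I0 = CLOSURE({[L' → . L]}), then GOTO on every symbol after a dot until no new states appear). It has 13 states:
  I0: { [L → . f S ;], [L' → . L] }  — shift
  I1: { [L' → L .] }  — accept
  I2: { [L → . f S ;], [L → f . S ;], [S → . L f], [S → . x E g] }  — shift
  I3: { [S → L . f] }  — shift
  I4: { [L → f S . ;] }  — shift
  I5: { [E → . g], [E → . x g], [S → x . E g] }  — shift
  I6: { [S → x E . g] }  — shift
  I7: { [E → g .] }  — reduce
  I8: { [E → x . g] }  — shift
  I9: { [E → x g .] }  — reduce
  I10: { [S → x E g .] }  — reduce
  I11: { [L → f S ; .] }  — reduce
  I12: { [S → L f .] }  — reduce

No state contains more than one complete item.

Answer: No reduce-reduce conflicts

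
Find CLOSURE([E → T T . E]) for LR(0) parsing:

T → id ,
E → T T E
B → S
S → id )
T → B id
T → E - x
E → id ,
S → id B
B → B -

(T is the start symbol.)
{ [B → . B -], [B → . S], [E → . T T E], [E → . id ,], [E → T T . E], [S → . id )], [S → . id B], [T → . B id], [T → . E - x], [T → . id ,] }

Start with: [E → T T . E]
  [E → T T . E] has the dot before E: add [E → . T T E], [E → . id ,]
  [E → . T T E] has the dot before T: add [T → . id ,], [T → . B id], [T → . E - x]
  [T → . B id] has the dot before B: add [B → . S], [B → . B -]
  [B → . S] has the dot before S: add [S → . id )], [S → . id B]
No further items can be added.

CLOSURE = { [B → . B -], [B → . S], [E → . T T E], [E → . id ,], [E → T T . E], [S → . id )], [S → . id B], [T → . B id], [T → . E - x], [T → . id ,] }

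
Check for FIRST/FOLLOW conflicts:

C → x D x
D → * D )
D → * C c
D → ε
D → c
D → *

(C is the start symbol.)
No FIRST/FOLLOW conflicts.

Nullable non-terminals: D.

D: nullable alternative(s) D → ε; FOLLOW(D) = { ')', 'x' }
  D → * D ): FIRST \ {ε} = { '*' } — disjoint from FOLLOW(D)
  D → * C c: FIRST \ {ε} = { '*' } — disjoint from FOLLOW(D)
  D → ε: FIRST \ {ε} = { } — this is the only nullable alternative, skip
  D → c: FIRST \ {ε} = { 'c' } — disjoint from FOLLOW(D)
  D → *: FIRST \ {ε} = { '*' } — disjoint from FOLLOW(D)

C has no nullable alternative, so no FIRST/FOLLOW check is needed there.

No FIRST/FOLLOW conflicts found.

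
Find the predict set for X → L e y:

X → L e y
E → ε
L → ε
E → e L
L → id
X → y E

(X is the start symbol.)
PREDICT(X → L e y) = (FIRST(RHS) \ {ε}) ∪ (FOLLOW(X) if ε ∈ FIRST(RHS), i.e. RHS ⇒* ε)
FIRST(L) = { 'id', ε }
FIRST(L e y) = { 'e', 'id' }
ε ∉ FIRST(L e y), so FOLLOW(X) is not added.
PREDICT(X → L e y) = { 'e', 'id' }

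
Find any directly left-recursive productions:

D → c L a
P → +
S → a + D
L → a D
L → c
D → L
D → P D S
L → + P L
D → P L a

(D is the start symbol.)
Direct left recursion occurs when N → N α for some non-terminal N (the right-hand side begins with the left-hand side itself).

D → c L a: starts with c
P → +: starts with '+'
S → a + D: starts with a
L → a D: starts with a
L → c: starts with c
D → L: starts with L
D → P D S: starts with P
L → + P L: starts with '+'
D → P L a: starts with P

No direct left recursion found.

Answer: No direct left recursion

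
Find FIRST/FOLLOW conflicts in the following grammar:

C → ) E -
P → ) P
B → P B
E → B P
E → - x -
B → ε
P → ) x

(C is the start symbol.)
Yes. B → P B with FOLLOW(B) on { ')' }

Nullable non-terminals: B.
FIRST sets used below: FIRST(P) = { ')' }

B: nullable alternative(s) B → ε; FOLLOW(B) = { ')' }
  B → P B: FIRST \ {ε} = { ')' } — overlaps FOLLOW(B) on { ')' }: CONFLICT
  B → ε: FIRST \ {ε} = { } — this is the only nullable alternative, skip

C, E, P have no nullable alternative, so no FIRST/FOLLOW check is needed there.

So the grammar has 1 FIRST/FOLLOW conflict (marked CONFLICT above).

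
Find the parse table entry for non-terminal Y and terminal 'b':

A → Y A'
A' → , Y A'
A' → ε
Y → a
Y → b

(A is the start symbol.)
Y → b

To find M[Y, 'b'], we find productions for Y where 'b' is in the predict set (PREDICT(N → α) = (FIRST(α) \ {ε}) ∪ (FOLLOW(N) if α ⇒* ε)).

Y → a: PREDICT = { 'a' }
Y → b: PREDICT = { 'b' }
  'b' is in predict set, so this production goes in M[Y, 'b']

M[Y, 'b'] = Y → b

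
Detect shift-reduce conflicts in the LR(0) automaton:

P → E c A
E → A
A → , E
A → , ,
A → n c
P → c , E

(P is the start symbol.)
A shift-reduce conflict occurs when an LR(0) state has both:
  - a complete (reduce) item [A → α .] (dot at the end), and
  - a shift item [B → β . c γ] (dot before a terminal).

Augment with P' → P and build the canonical LR(0) collection (I0 = CLOSURE({[P' → . P]}), then GOTO on every symbol after a dot until no new states appear). It has 14 states:
  I0: { [A → . , ,], [A → . , E], [A → . n c], [E → . A], [P → . E c A], [P → . c , E], [P' → . P] }  — shift
  I1: { [A → , . ,], [A → , . E], [A → . , ,], [A → . , E], [A → . n c], [E → . A] }  — shift
  I2: { [E → A .] }  — reduce
  I3: { [P → E . c A] }  — shift
  I4: { [P' → P .] }  — accept
  I5: { [P → c . , E] }  — shift
  I6: { [A → n . c] }  — shift
  I7: { [A → n c .] }  — reduce
  I8: { [A → . , ,], [A → . , E], [A → . n c], [E → . A], [P → c , . E] }  — shift
  I9: { [P → c , E .] }  — reduce
  I10: { [A → . , ,], [A → . , E], [A → . n c], [P → E c . A] }  — shift
  I11: { [P → E c A .] }  — reduce
  I12: { [A → , , .], [A → , . ,], [A → , . E], [A → . , ,], [A → . , E], [A → . n c], [E → . A] }  — shift, reduce
  I13: { [A → , E .] }  — reduce

I12 contains reduce item [A → , , .] and shift items [A → . , ,], [A → , . ,], [A → . , E], [A → . n c] — shift-reduce conflict.

Answer: Yes — I12: [A → , , .] vs [A → . , ,]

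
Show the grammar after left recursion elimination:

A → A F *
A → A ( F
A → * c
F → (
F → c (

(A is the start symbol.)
A is directly left-recursive. The standard transformation for
  A → A α₁ | ... | A α_m | β₁ | ... | β_n
is
  A  → β₁ A' | ... | β_n A'
  A' → α₁ A' | ... | α_m A' | ε

A → * c becomes A → * c A'
A → A F * becomes A' → F * A'
A → A ( F becomes A' → ( F A'
Add A' → ε

Productions for other non-terminals are unchanged:
  F → (
  F → c (

Resulting grammar:
A → * c A'
A' → F * A'
A' → ( F A'
A' → ε
F → (
F → c (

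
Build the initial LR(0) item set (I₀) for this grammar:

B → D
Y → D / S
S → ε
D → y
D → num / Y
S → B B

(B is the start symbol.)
First, augment the grammar with B' → B
I₀ = CLOSURE({ [B' → . B] }):
  [B' → . B] has the dot before B: add [B → . D]
  [B → . D] has the dot before D: add [D → . y], [D → . num / Y]
No further items can be added.

I₀ = { [B → . D], [B' → . B], [D → . num / Y], [D → . y] }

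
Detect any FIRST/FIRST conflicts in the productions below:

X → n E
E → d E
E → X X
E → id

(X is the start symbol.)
A FIRST/FIRST conflict occurs when two productions N → α and N → β for the same non-terminal have FIRST(α) ∩ FIRST(β) ≠ ∅ (with ε ∈ FIRST of a nullable right-hand side, so two nullable alternatives also conflict).

FIRST sets of the non-terminals at (or reachable through a nullable prefix from) the front of some alternative:
  FIRST(X) = { 'n' }

Productions for E:
  E → d E: FIRST = { 'd' }
  E → X X: FIRST = { 'n' }
  E → id: FIRST = { 'id' }
X has only one production, so no FIRST/FIRST conflict is possible there.

All alternatives of each non-terminal have pairwise disjoint FIRST sets.

Answer: No FIRST/FIRST conflicts.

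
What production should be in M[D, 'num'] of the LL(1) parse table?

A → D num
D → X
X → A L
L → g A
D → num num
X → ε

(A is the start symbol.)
D → X, D → num num

To find M[D, 'num'], we find productions for D where 'num' is in the predict set (PREDICT(N → α) = (FIRST(α) \ {ε}) ∪ (FOLLOW(N) if α ⇒* ε)).

Relevant sets:
  FIRST(X) = { 'num', ε }
  FOLLOW(D) = { 'num' }

D → X: PREDICT = { 'num' }
  'num' is in predict set, so this production goes in M[D, 'num']
D → num num: PREDICT = { 'num' }
  'num' is in predict set, so this production goes in M[D, 'num']

M[D, 'num'] = D → X, D → num num  (a multiply-defined cell — the grammar is not LL(1))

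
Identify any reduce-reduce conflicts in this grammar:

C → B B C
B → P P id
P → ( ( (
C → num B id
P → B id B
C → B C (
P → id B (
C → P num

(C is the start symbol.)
No reduce-reduce conflicts

Augment with C' → C and build the canonical LR(0) collection (I0 = CLOSURE({[C' → . C]}), then GOTO on every symbol after a dot until no new states appear). It has 26 states:
  I0: { [B → . P P id], [C → . B B C], [C → . B C (], [C → . P num], [C → . num B id], [C' → . C], [P → . ( ( (], [P → . B id B], [P → . id B (] }  — shift
  I1: { [P → ( . ( (] }  — shift
  I2: { [B → . P P id], [C → . B B C], [C → . B C (], [C → . P num], [C → . num B id], [C → B . B C], [C → B . C (], [P → . ( ( (], [P → . B id B], [P → . id B (], [P → B . id B] }  — shift
  I3: { [C' → C .] }  — accept
  I4: { [B → . P P id], [B → P . P id], [C → P . num], [P → . ( ( (], [P → . B id B], [P → . id B (] }  — shift
  I5: { [B → . P P id], [P → . ( ( (], [P → . B id B], [P → . id B (], [P → id . B (] }  — shift
  I6: { [B → . P P id], [C → num . B id], [P → . ( ( (], [P → . B id B], [P → . id B (] }  — shift
  I7: { [C → num B . id], [P → B . id B] }  — shift
  I8: { [B → . P P id], [B → P . P id], [P → . ( ( (], [P → . B id B], [P → . id B (] }  — shift
  I9: { [P → B . id B] }  — shift
  I10: { [B → . P P id], [B → P . P id], [B → P P . id], [P → . ( ( (], [P → . B id B], [P → . id B (] }  — shift
  I11: { [B → . P P id], [B → P P id .], [P → . ( ( (], [P → . B id B], [P → . id B (], [P → id . B (] }  — shift, reduce
  I12: { [P → B . id B], [P → id B . (] }  — shift
  I13: { [P → id B ( .] }  — reduce
  I14: { [B → . P P id], [P → . ( ( (], [P → . B id B], [P → . id B (], [P → B id . B] }  — shift
  I15: { [P → B . id B], [P → B id B .] }  — shift, reduce
  I16: { [B → . P P id], [C → num B id .], [P → . ( ( (], [P → . B id B], [P → . id B (], [P → B id . B] }  — shift, reduce
  I17: { [C → P num .] }  — reduce
  I18: { [B → . P P id], [C → . B B C], [C → . B C (], [C → . P num], [C → . num B id], [C → B . B C], [C → B . C (], [C → B B . C], [P → . ( ( (], [P → . B id B], [P → . id B (], [P → B . id B] }  — shift
  I19: { [C → B C . (] }  — shift
  I20: { [B → . P P id], [P → . ( ( (], [P → . B id B], [P → . id B (], [P → B id . B], [P → id . B (] }  — shift
  I21: { [P → B . id B], [P → B id B .], [P → id B . (] }  — shift, reduce
  I22: { [C → B C ( .] }  — reduce
  I23: { [C → B B C .], [C → B C . (] }  — shift, reduce
  I24: { [P → ( ( . (] }  — shift
  I25: { [P → ( ( ( .] }  — reduce

No state contains more than one complete item.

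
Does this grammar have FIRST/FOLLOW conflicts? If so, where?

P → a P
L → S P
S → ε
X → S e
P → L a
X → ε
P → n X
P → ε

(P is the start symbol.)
A FIRST/FOLLOW conflict occurs when a non-terminal N has a nullable alternative N → β (β ⇒* ε) and another alternative N → α with FIRST(α) ∩ FOLLOW(N) ≠ ∅: on such a lookahead the parser cannot decide between expanding α and letting N vanish via β.

Nullable non-terminals: L, P, S, X.
FIRST sets used below: FIRST(L) = { 'a', 'n', ε }, FIRST(S) = { ε }
L has a nullable alternative but only one production, so nothing to check.

P: nullable alternative(s) P → ε; FOLLOW(P) = { $, 'a' }
  P → a P: FIRST \ {ε} = { 'a' } — overlaps FOLLOW(P) on { 'a' }: CONFLICT
  P → L a: FIRST \ {ε} = { 'a', 'n' } — overlaps FOLLOW(P) on { 'a' }: CONFLICT
  P → n X: FIRST \ {ε} = { 'n' } — disjoint from FOLLOW(P)
  P → ε: FIRST \ {ε} = { } — this is the only nullable alternative, skip
S has a nullable alternative but only one production, so nothing to check.

X: nullable alternative(s) X → ε; FOLLOW(X) = { $, 'a' }
  X → S e: FIRST \ {ε} = { 'e' } — disjoint from FOLLOW(X)
  X → ε: FIRST \ {ε} = { } — this is the only nullable alternative, skip

So the grammar has 2 FIRST/FOLLOW conflicts (marked CONFLICT above).

Answer: Yes. P → a P with FOLLOW(P) on { 'a' }; P → L a with FOLLOW(P) on { 'a' }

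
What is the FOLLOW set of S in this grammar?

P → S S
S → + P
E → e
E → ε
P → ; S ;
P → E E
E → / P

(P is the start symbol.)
{ $, '+', '/', ';', 'e' }

In P → S S: S is followed by S, add FIRST(S) \ {ε} = { '+' }
In P → S S: S is at the end, add FOLLOW(P)
In P → ; S ;: S is followed by ';', add FIRST(';') \ {ε} = { ';' }

The FOLLOW sets referred to above (computed the same way, to a fixed point):
  FOLLOW(P) = { $, '+', '/', ';', 'e' }

Taking the union: FOLLOW(S) = { $, '+', '/', ';', 'e' }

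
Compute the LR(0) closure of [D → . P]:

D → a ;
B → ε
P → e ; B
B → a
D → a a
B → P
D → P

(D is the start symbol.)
{ [D → . P], [P → . e ; B] }

To compute CLOSURE, for each item [A → α.Bβ] where B is a non-terminal, add [B → .γ] for all productions B → γ; repeat for the newly added items until nothing changes.

Start with: [D → . P]
  [D → . P] has the dot before P: add [P → . e ; B]
No further items can be added.

CLOSURE = { [D → . P], [P → . e ; B] }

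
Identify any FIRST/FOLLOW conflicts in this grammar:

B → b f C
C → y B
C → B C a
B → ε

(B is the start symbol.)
Nullable non-terminals: B.

B: nullable alternative(s) B → ε; FOLLOW(B) = { $, 'a', 'b', 'y' }
  B → b f C: FIRST \ {ε} = { 'b' } — overlaps FOLLOW(B) on { 'b' }: CONFLICT
  B → ε: FIRST \ {ε} = { } — this is the only nullable alternative, skip

C has no nullable alternative, so no FIRST/FOLLOW check is needed there.

So the grammar has 1 FIRST/FOLLOW conflict (marked CONFLICT above).

Answer: Yes. B → b f C with FOLLOW(B) on { 'b' }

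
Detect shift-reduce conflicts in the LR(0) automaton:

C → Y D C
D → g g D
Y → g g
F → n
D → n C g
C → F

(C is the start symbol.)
No shift-reduce conflicts

Augment with C' → C and build the canonical LR(0) collection (I0 = CLOSURE({[C' → . C]}), then GOTO on every symbol after a dot until no new states appear). It has 15 states:
  I0: { [C → . F], [C → . Y D C], [C' → . C], [F → . n], [Y → . g g] }  — shift
  I1: { [C' → C .] }  — accept
  I2: { [C → F .] }  — reduce
  I3: { [C → Y . D C], [D → . g g D], [D → . n C g] }  — shift
  I4: { [Y → g . g] }  — shift
  I5: { [F → n .] }  — reduce
  I6: { [Y → g g .] }  — reduce
  I7: { [C → . F], [C → . Y D C], [C → Y D . C], [F → . n], [Y → . g g] }  — shift
  I8: { [D → g . g D] }  — shift
  I9: { [C → . F], [C → . Y D C], [D → n . C g], [F → . n], [Y → . g g] }  — shift
  I10: { [D → n C . g] }  — shift
  I11: { [D → n C g .] }  — reduce
  I12: { [D → . g g D], [D → . n C g], [D → g g . D] }  — shift
  I13: { [D → g g D .] }  — reduce
  I14: { [C → Y D C .] }  — reduce

No state contains both a complete item and a shift item.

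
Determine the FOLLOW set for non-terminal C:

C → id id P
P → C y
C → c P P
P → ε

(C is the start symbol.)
{ $, 'y' }

To compute FOLLOW(C), find every occurrence of C on a right-hand side N → α C β: add FIRST(β) \ {ε}, and if β is empty or nullable also add FOLLOW(N). Iterate to a fixed point.

C is the start symbol, so $ ∈ FOLLOW(C).
In P → C y: C is followed by y, add FIRST(y) \ {ε} = { 'y' }

Taking the union: FOLLOW(C) = { $, 'y' }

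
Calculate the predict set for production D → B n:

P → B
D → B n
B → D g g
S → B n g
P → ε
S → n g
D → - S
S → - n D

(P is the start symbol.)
PREDICT(D → B n) = (FIRST(RHS) \ {ε}) ∪ (FOLLOW(D) if ε ∈ FIRST(RHS), i.e. RHS ⇒* ε)
FIRST(B) = { '-' }
FIRST(B n) = { '-' }
ε ∉ FIRST(B n), so FOLLOW(D) is not added.
PREDICT(D → B n) = { '-' }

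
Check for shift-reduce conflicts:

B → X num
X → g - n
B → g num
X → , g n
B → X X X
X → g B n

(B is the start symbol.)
Augment with B' → B and build the canonical LR(0) collection (I0 = CLOSURE({[B' → . B]}), then GOTO on every symbol after a dot until no new states appear). It has 16 states:
  I0: { [B → . X X X], [B → . X num], [B → . g num], [B' → . B], [X → . , g n], [X → . g - n], [X → . g B n] }  — shift
  I1: { [X → , . g n] }  — shift
  I2: { [B' → B .] }  — accept
  I3: { [B → X . X X], [B → X . num], [X → . , g n], [X → . g - n], [X → . g B n] }  — shift
  I4: { [B → . X X X], [B → . X num], [B → . g num], [B → g . num], [X → . , g n], [X → . g - n], [X → . g B n], [X → g . - n], [X → g . B n] }  — shift
  I5: { [X → g - . n] }  — shift
  I6: { [X → g B . n] }  — shift
  I7: { [B → g num .] }  — reduce
  I8: { [X → g B n .] }  — reduce
  I9: { [X → g - n .] }  — reduce
  I10: { [B → X X . X], [X → . , g n], [X → . g - n], [X → . g B n] }  — shift
  I11: { [B → . X X X], [B → . X num], [B → . g num], [X → . , g n], [X → . g - n], [X → . g B n], [X → g . - n], [X → g . B n] }  — shift
  I12: { [B → X num .] }  — reduce
  I13: { [B → X X X .] }  — reduce
  I14: { [X → , g . n] }  — shift
  I15: { [X → , g n .] }  — reduce

No state contains both a complete item and a shift item.

Answer: No shift-reduce conflicts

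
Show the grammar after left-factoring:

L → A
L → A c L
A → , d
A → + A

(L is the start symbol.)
Left-factoring transforms A → αβ₁ | αβ₂ into A → αA' and A' → β₁ | β₂
(α is the longest common prefix among the alternatives). Repeat until
no nonterminal has two alternatives with a common prefix.

Round 1: L has alternatives sharing prefix 'A'. Introduce L': L → A L'
  Add: L' → ε
  Add: L' → c L

No remaining common prefixes — done.

Resulting grammar:
L → A L'
L' → ε
L' → c L
A → , d
A → + A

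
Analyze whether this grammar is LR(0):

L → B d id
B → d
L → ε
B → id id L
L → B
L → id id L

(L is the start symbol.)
No. Shift-reduce conflict between [L → .] and [B → . d]

A grammar is LR(0) if no state in the canonical LR(0) collection has:
  - both a shift item (dot before a terminal) and a complete item (shift-reduce conflict), or
  - two or more complete items (reduce-reduce conflict; the accept item [L' → L .] counts as a complete item here).

Augment with L' → L and build the canonical LR(0) collection (I0 = CLOSURE({[L' → . L]}), then GOTO on every symbol after a dot until no new states appear). It has 9 states:
  I0: { [B → . d], [B → . id id L], [L → . B d id], [L → . B], [L → . id id L], [L → .], [L' → . L] }  — shift, reduce
  I1: { [L → B . d id], [L → B .] }  — shift, reduce
  I2: { [L' → L .] }  — accept
  I3: { [B → d .] }  — reduce
  I4: { [B → id . id L], [L → id . id L] }  — shift
  I5: { [B → . d], [B → . id id L], [B → id id . L], [L → . B d id], [L → . B], [L → . id id L], [L → .], [L → id id . L] }  — shift, reduce
  I6: { [B → id id L .], [L → id id L .] }  — 2 reduces
  I7: { [L → B d . id] }  — shift
  I8: { [L → B d id .] }  — reduce

Conflict in state I0:
  Shift-reduce conflict between [L → .] and [B → . d]
So the grammar is NOT LR(0).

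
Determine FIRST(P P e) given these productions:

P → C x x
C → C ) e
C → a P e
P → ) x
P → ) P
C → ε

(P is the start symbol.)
{ ')', 'a', 'x' }

FIRST sets of the non-terminals involved (from the grammar, by fixed-point iteration):
  FIRST(P) = { ')', 'a', 'x' }

To compute FIRST(P P e), process the symbols left to right:
Symbol P is a non-terminal. Add FIRST(P) \ {ε} = { ')', 'a', 'x' }
P is not nullable (ε ∉ FIRST(P)), so stop here.
FIRST(P P e) = { ')', 'a', 'x' }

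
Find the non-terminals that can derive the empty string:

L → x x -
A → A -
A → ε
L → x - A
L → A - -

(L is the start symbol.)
{ 'A' }

A non-terminal is nullable if it can derive ε (the empty string): either it has an ε-production, or it has a production whose right-hand side consists entirely of nullable non-terminals.

ε-productions: A → ε
So A is immediately nullable.
No further non-terminal can be added: every production for the remaining non-terminals contains a terminal or a non-nullable non-terminal.
Nullable = { 'A' }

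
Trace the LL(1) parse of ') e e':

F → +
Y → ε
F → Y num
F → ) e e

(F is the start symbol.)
Stack is shown with the top on the left.

Stack    Input    Action
------------------------
F $      ) e e $  output F → ) e e
) e e $  ) e e $  match ')'
e e $    e e $    match 'e'
e $      e $      match 'e'
$        $        accept

The string is accepted.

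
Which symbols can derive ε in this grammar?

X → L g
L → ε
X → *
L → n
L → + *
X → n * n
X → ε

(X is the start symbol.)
A non-terminal is nullable if it can derive ε (the empty string): either it has an ε-production, or it has a production whose right-hand side consists entirely of nullable non-terminals.

ε-productions: L → ε, X → ε
So L, X are immediately nullable.
Every non-terminal is now nullable.
Nullable = { 'L', 'X' }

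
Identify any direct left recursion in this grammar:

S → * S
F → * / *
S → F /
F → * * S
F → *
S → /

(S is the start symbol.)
Direct left recursion occurs when N → N α for some non-terminal N (the right-hand side begins with the left-hand side itself).

S → * S: starts with '*'
F → * / *: starts with '*'
S → F /: starts with F
F → * * S: starts with '*'
F → *: starts with '*'
S → /: starts with '/'

No direct left recursion found.

Answer: No direct left recursion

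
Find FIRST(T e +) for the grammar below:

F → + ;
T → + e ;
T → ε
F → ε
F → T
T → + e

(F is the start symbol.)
{ '+', 'e' }

FIRST sets of the non-terminals involved (from the grammar, by fixed-point iteration):
  FIRST(T) = { '+', ε }

To compute FIRST(T e +), process the symbols left to right:
Symbol T is a non-terminal. Add FIRST(T) \ {ε} = { '+' }
T is nullable (ε ∈ FIRST(T)), continue to the next symbol.
Symbol e is a terminal. Add 'e' and stop.
FIRST(T e +) = { '+', 'e' }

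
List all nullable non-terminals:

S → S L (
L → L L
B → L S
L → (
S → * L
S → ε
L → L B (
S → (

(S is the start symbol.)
A non-terminal is nullable if it can derive ε (the empty string): either it has an ε-production, or it has a production whose right-hand side consists entirely of nullable non-terminals.

ε-productions: S → ε
So S is immediately nullable.
No further non-terminal can be added: every production for the remaining non-terminals contains a terminal or a non-nullable non-terminal.
Nullable = { 'S' }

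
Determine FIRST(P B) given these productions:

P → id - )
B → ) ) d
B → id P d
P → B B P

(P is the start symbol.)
{ ')', 'id' }

FIRST sets of the non-terminals involved (from the grammar, by fixed-point iteration):
  FIRST(P) = { ')', 'id' }

To compute FIRST(P B), process the symbols left to right:
Symbol P is a non-terminal. Add FIRST(P) \ {ε} = { ')', 'id' }
P is not nullable (ε ∉ FIRST(P)), so stop here.
FIRST(P B) = { ')', 'id' }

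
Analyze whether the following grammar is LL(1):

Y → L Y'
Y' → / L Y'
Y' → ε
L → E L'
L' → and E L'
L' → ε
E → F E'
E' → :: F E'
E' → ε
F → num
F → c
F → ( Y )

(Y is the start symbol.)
Yes, the grammar is LL(1).

A grammar is LL(1) if for each non-terminal N with multiple productions, the predict sets of those productions are pairwise disjoint, where PREDICT(N → α) = (FIRST(α) \ {ε}) ∪ (FOLLOW(N) if α ⇒* ε).

Relevant sets:
  FOLLOW(Y') = { $, ')' }
  FOLLOW(L') = { $, ')', '/' }
  FOLLOW(E') = { $, ')', '/', 'and' }

For Y':
  PREDICT(Y' → '/' L Y') = { '/' }
  PREDICT(Y' → ε) = { $, ')' }
For L':
  PREDICT(L' → and E L') = { 'and' }
  PREDICT(L' → ε) = { $, ')', '/' }
For E':
  PREDICT(E' → :: F E') = { '::' }
  PREDICT(E' → ε) = { $, ')', '/', 'and' }
For F:
  PREDICT(F → num) = { 'num' }
  PREDICT(F → c) = { 'c' }
  PREDICT(F → '(' Y ')') = { '(' }
Y, L, E have a single production, so nothing to check there.

All predict sets are disjoint. The grammar IS LL(1).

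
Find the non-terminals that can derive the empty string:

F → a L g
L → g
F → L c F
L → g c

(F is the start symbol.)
There are no ε-productions, so no non-terminal can derive ε.
No non-terminals are nullable.

Answer: None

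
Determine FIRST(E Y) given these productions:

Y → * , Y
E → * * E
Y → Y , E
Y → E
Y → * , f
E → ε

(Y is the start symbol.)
FIRST sets of the non-terminals involved (from the grammar, by fixed-point iteration):
  FIRST(E) = { '*', ε }
  FIRST(Y) = { '*', ',', ε }

To compute FIRST(E Y), process the symbols left to right:
Symbol E is a non-terminal. Add FIRST(E) \ {ε} = { '*' }
E is nullable (ε ∈ FIRST(E)), continue to the next symbol.
Symbol Y is a non-terminal. Add FIRST(Y) \ {ε} = { '*', ',' }
Y is nullable (ε ∈ FIRST(Y)), continue to the next symbol.
All symbols are nullable, so ε is in the result.
FIRST(E Y) = { '*', ',', ε }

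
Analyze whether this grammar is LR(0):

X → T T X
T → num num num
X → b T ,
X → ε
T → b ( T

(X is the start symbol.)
Augment with X' → X and build the canonical LR(0) collection (I0 = CLOSURE({[X' → . X]}), then GOTO on every symbol after a dot until no new states appear). It has 14 states:
  I0: { [T → . b ( T], [T → . num num num], [X → . T T X], [X → . b T ,], [X → .], [X' → . X] }  — shift, reduce
  I1: { [T → . b ( T], [T → . num num num], [X → T . T X] }  — shift
  I2: { [X' → X .] }  — accept
  I3: { [T → . b ( T], [T → . num num num], [T → b . ( T], [X → b . T ,] }  — shift
  I4: { [T → num . num num] }  — shift
  I5: { [T → num num . num] }  — shift
  I6: { [T → num num num .] }  — reduce
  I7: { [T → . b ( T], [T → . num num num], [T → b ( . T] }  — shift
  I8: { [X → b T . ,] }  — shift
  I9: { [T → b . ( T] }  — shift
  I10: { [X → b T , .] }  — reduce
  I11: { [T → b ( T .] }  — reduce
  I12: { [T → . b ( T], [T → . num num num], [X → . T T X], [X → . b T ,], [X → .], [X → T T . X] }  — shift, reduce
  I13: { [X → T T X .] }  — reduce

Conflict in state I0:
  Shift-reduce conflict between [X → .] and [T → . b ( T]
So the grammar is NOT LR(0).

Answer: No. Shift-reduce conflict between [X → .] and [T → . b ( T]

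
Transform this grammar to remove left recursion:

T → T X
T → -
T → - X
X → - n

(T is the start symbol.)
T is directly left-recursive. The standard transformation for
  A → A α₁ | ... | A α_m | β₁ | ... | β_n
is
  A  → β₁ A' | ... | β_n A'
  A' → α₁ A' | ... | α_m A' | ε

T → - becomes T → - T'
T → - X becomes T → - X T'
T → T X becomes T' → X T'
Add T' → ε

Productions for other non-terminals are unchanged:
  X → - n

Resulting grammar:
T → - T'
T → - X T'
T' → X T'
T' → ε
X → - n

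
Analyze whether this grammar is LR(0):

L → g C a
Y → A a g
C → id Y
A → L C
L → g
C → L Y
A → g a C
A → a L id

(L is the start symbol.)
A grammar is LR(0) if no state in the canonical LR(0) collection has:
  - both a shift item (dot before a terminal) and a complete item (shift-reduce conflict), or
  - two or more complete items (reduce-reduce conflict; the accept item [L' → L .] counts as a complete item here).

Augment with L' → L and build the canonical LR(0) collection (I0 = CLOSURE({[L' → . L]}), then GOTO on every symbol after a dot until no new states appear). It has 20 states:
  I0: { [L → . g C a], [L → . g], [L' → . L] }  — shift
  I1: { [L' → L .] }  — accept
  I2: { [C → . L Y], [C → . id Y], [L → . g C a], [L → . g], [L → g . C a], [L → g .] }  — shift, reduce
  I3: { [L → g C . a] }  — shift
  I4: { [A → . L C], [A → . a L id], [A → . g a C], [C → L . Y], [L → . g C a], [L → . g], [Y → . A a g] }  — shift
  I5: { [A → . L C], [A → . a L id], [A → . g a C], [C → id . Y], [L → . g C a], [L → . g], [Y → . A a g] }  — shift
  I6: { [Y → A . a g] }  — shift
  I7: { [A → L . C], [C → . L Y], [C → . id Y], [L → . g C a], [L → . g] }  — shift
  I8: { [C → id Y .] }  — reduce
  I9: { [A → a . L id], [L → . g C a], [L → . g] }  — shift
  I10: { [A → g . a C], [C → . L Y], [C → . id Y], [L → . g C a], [L → . g], [L → g . C a], [L → g .] }  — shift, reduce
  I11: { [A → g a . C], [C → . L Y], [C → . id Y], [L → . g C a], [L → . g] }  — shift
  I12: { [A → g a C .] }  — reduce
  I13: { [A → a L . id] }  — shift
  I14: { [A → a L id .] }  — reduce
  I15: { [A → L C .] }  — reduce
  I16: { [Y → A a . g] }  — shift
  I17: { [Y → A a g .] }  — reduce
  I18: { [C → L Y .] }  — reduce
  I19: { [L → g C a .] }  — reduce

Conflict in state I2:
  Shift-reduce conflict between [L → g .] and [C → . id Y]
So the grammar is NOT LR(0).

Answer: No. Shift-reduce conflict between [L → g .] and [C → . id Y]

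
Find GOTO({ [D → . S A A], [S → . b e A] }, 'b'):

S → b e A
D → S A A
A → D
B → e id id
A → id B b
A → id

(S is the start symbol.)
GOTO(I, 'b') = CLOSURE({ [A → αX.β] : [A → α.Xβ] ∈ I, X = 'b' })

Items with dot before 'b', with the dot advanced:
  [S → . b e A] → [S → b . e A]
Closure adds nothing (no advanced item has the dot before a non-terminal).

GOTO = { [S → b . e A] }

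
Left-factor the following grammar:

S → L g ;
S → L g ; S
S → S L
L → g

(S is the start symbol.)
Left-factoring transforms A → αβ₁ | αβ₂ into A → αA' and A' → β₁ | β₂
(α is the longest common prefix among the alternatives). Repeat until
no nonterminal has two alternatives with a common prefix.

Round 1: S has alternatives sharing prefix 'L g ;'. Introduce S': S → L g ; S'
  Add: S' → ε
  Add: S' → S

No remaining common prefixes — done.

Resulting grammar:
S → L g ; S'
S' → ε
S' → S
S → S L
L → g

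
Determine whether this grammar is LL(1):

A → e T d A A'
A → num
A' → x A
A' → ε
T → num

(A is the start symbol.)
A grammar is LL(1) if for each non-terminal N with multiple productions, the predict sets of those productions are pairwise disjoint, where PREDICT(N → α) = (FIRST(α) \ {ε}) ∪ (FOLLOW(N) if α ⇒* ε).

Relevant sets:
  FOLLOW(A') = { $, 'x' }

For A:
  PREDICT(A → e T d A A') = { 'e' }
  PREDICT(A → num) = { 'num' }
For A':
  PREDICT(A' → x A) = { 'x' }
  PREDICT(A' → ε) = { $, 'x' }
T has a single production, so nothing to check there.

Conflict found: Predict set conflict for A': { 'x' }
The grammar is NOT LL(1).

Answer: No. Predict set conflict for A': { 'x' }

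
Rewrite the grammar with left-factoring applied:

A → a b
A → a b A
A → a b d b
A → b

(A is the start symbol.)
A → a b A'
A' → ε
A' → A
A' → d b
A → b

Left-factoring transforms A → αβ₁ | αβ₂ into A → αA' and A' → β₁ | β₂
(α is the longest common prefix among the alternatives). Repeat until
no nonterminal has two alternatives with a common prefix.

Round 1: A has alternatives sharing prefix 'a b'. Introduce A': A → a b A'
  Add: A' → ε
  Add: A' → A
  Add: A' → d b

No remaining common prefixes — done.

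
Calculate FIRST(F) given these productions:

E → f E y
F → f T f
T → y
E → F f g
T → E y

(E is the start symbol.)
From F → f T f:
  - f is a terminal: add 'f' and stop

Collecting: FIRST(F) = { 'f' }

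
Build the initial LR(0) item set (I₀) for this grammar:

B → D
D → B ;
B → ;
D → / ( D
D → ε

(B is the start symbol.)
{ [B → . ;], [B → . D], [B' → . B], [D → . / ( D], [D → . B ;], [D → .] }

First, augment the grammar with B' → B
I₀ = CLOSURE({ [B' → . B] }):
  [B' → . B] has the dot before B: add [B → . D], [B → . ;]
  [B → . D] has the dot before D: add [D → . B ;], [D → . / ( D], [D → .]
No further items can be added.

I₀ = { [B → . ;], [B → . D], [B' → . B], [D → . / ( D], [D → . B ;], [D → .] }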